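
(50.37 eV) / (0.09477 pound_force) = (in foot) 6.281e-17. Check: 1 eV = 1.6021766e-19 J, so 50.37 eV = 50.37 * 1.6021766e-19 = 8.0701637e-18 J. 1 pound_force = 4.4482216 N, so 0.09477 pound_force = 0.09477 * 4.4482216 = 0.42155796 N. Combine: 8.0701637e-18 J / 0.42155796 N = 1.9143663e-17 m. 1 foot = 0.3048 m, so 1.9143663e-17 m = 1.9143663e-17 / 0.3048 = 6.2807294e-17 foot ≈ 6.281e-17 foot (4 s.f.).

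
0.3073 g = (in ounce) 0.01084. Check: 1 g = 0.001 kg, so 0.3073 g = 0.3073 * 0.001 = 0.0003073 kg. 1 ounce = 0.028349523 kg, so 0.0003073 kg = 0.0003073 / 0.028349523 = 0.010839689 ounce ≈ 0.01084 ounce (4 s.f.).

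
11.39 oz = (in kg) 0.3229. Check: 1 oz = 0.028349523 kg, so 11.39 oz = 11.39 * 0.028349523 = 0.32290107 kg. Result: 0.32290107 kg ≈ 0.3229 kg (4 s.f.).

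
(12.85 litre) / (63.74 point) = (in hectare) 1 litre = 0.001 m^3, so 12.85 litre = 12.85 * 0.001 = 0.01285 m^3. 1 point = 0.00035277778 m, so 63.74 point = 63.74 * 0.00035277778 = 0.022486056 m. Combine: 0.01285 m^3 / 0.022486056 m = 0.57146528 m^2. 1 hectare = 10000 m^2, so 0.57146528 m^2 = 0.57146528 / 10000 = 5.7146528e-05 hectare ≈ 5.715e-05 hectare (4 s.f.). Final answer: 5.715e-05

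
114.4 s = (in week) 1 week = 604800 s, so 114.4 s = 114.4 / 604800 = 0.00018915344 week ≈ 0.0001892 week (4 s.f.). Final answer: 0.0001892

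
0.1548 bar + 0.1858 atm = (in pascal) 3.431e+04. Check: 1 bar = 100000 Pa, so 0.1548 bar = 0.1548 * 100000 = 15480 Pa. 1 atm = 101325 Pa, so 0.1858 atm = 0.1858 * 101325 = 18826.185 Pa. Sum: 15480 + 18826.185 = 34306.185 Pa. 34306.185 Pa = 34306.185 pascal ≈ 3.431e+04 pascal (4 s.f.).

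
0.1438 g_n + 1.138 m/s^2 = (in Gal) 254.8. Check: 1 g_n = 9.80665 m/s^2, so 0.1438 g_n = 0.1438 * 9.80665 = 1.4101963 m/s^2. 1.138 m/s^2 is already in m/s^2. Sum: 1.4101963 + 1.138 = 2.5481963 m/s^2. 1 Gal = 0.01 m/s^2, so 2.5481963 m/s^2 = 2.5481963 / 0.01 = 254.81963 Gal ≈ 254.8 Gal (4 s.f.).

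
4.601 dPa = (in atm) 4.541e-06. Check: 1 dPa = 0.1 Pa, so 4.601 dPa = 4.601 * 0.1 = 0.4601 Pa. 1 atm = 101325 Pa, so 0.4601 Pa = 0.4601 / 101325 = 4.540834e-06 atm ≈ 4.541e-06 atm (4 s.f.).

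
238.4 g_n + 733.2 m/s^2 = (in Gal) 1 g_n = 9.80665 m/s^2, so 238.4 g_n = 238.4 * 9.80665 = 2337.9054 m/s^2. 733.2 m/s^2 is already in m/s^2. Sum: 2337.9054 + 733.2 = 3071.1054 m/s^2. 1 Gal = 0.01 m/s^2, so 3071.1054 m/s^2 = 3071.1054 / 0.01 = 307110.54 Gal ≈ 3.071e+05 Gal (4 s.f.). Final answer: 3.071e+05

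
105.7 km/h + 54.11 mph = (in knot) 1 km/h = 0.27777778 m/s, so 105.7 km/h = 105.7 * 0.27777778 = 29.361111 m/s. 1 mph = 0.44704 m/s, so 54.11 mph = 54.11 * 0.44704 = 24.189334 m/s. Sum: 29.361111 + 24.189334 = 53.550446 m/s. 1 knot = 0.51444444 m/s, so 53.550446 m/s = 53.550446 / 0.51444444 = 104.09374 knot ≈ 104.1 knot (4 s.f.). Final answer: 104.1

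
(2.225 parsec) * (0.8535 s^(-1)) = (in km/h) 1 parsec = 3.0856776e+16 m, so 2.225 parsec = 2.225 * 3.0856776e+16 = 6.8656326e+16 m. 0.8535 s^(-1) = 0.8535 Hz. Combine: 6.8656326e+16 m * 0.8535 Hz = 5.8598174e+16 m/s. 1 km/h = 0.27777778 m/s, so 5.8598174e+16 m/s = 5.8598174e+16 / 0.27777778 = 2.1095343e+17 km/h ≈ 2.11e+17 km/h (4 s.f.). Final answer: 2.11e+17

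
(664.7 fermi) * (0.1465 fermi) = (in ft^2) 1.048e-27. Check: 1 fermi = 1e-15 m, so 664.7 fermi = 664.7 * 1e-15 = 6.647e-13 m. 1 fermi = 1e-15 m, so 0.1465 fermi = 0.1465 * 1e-15 = 1.465e-16 m. Combine: 6.647e-13 m * 1.465e-16 m = 9.737855e-29 m^2. 1 ft^2 = 0.09290304 m^2, so 9.737855e-29 m^2 = 9.737855e-29 / 0.09290304 = 1.048174e-27 ft^2 ≈ 1.048e-27 ft^2 (4 s.f.).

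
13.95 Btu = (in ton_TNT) 3.518e-06. Check: 1 Btu = 1055.0559 J, so 13.95 Btu = 13.95 * 1055.0559 = 14718.029 J. 1 ton_TNT = 4.184e+09 J, so 14718.029 J = 14718.029 / 4.184e+09 = 3.5176934e-06 ton_TNT ≈ 3.518e-06 ton_TNT (4 s.f.).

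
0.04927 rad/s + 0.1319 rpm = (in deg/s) 3.614. Check: 0.04927 rad/s is already in rad/s. 1 rpm = 0.10471976 rad/s, so 0.1319 rpm = 0.1319 * 0.10471976 = 0.013812536 rad/s. Sum: 0.04927 + 0.013812536 = 0.063082536 rad/s. 1 deg/s = 0.017453293 rad/s, so 0.063082536 rad/s = 0.063082536 / 0.017453293 = 3.6143631 deg/s ≈ 3.614 deg/s (4 s.f.).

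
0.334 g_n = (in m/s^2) 3.275. Check: 1 g_n = 9.80665 m/s^2, so 0.334 g_n = 0.334 * 9.80665 = 3.2754211 m/s^2. Result: 3.2754211 m/s^2 ≈ 3.275 m/s^2 (4 s.f.).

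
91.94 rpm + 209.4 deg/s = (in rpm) 126.8. Check: 1 rpm = 0.10471976 rad/s, so 91.94 rpm = 91.94 * 0.10471976 = 9.6279343 rad/s. 1 deg/s = 0.017453293 rad/s, so 209.4 deg/s = 209.4 * 0.017453293 = 3.6547195 rad/s. Sum: 9.6279343 + 3.6547195 = 13.282654 rad/s. 1 rpm = 0.10471976 rad/s, so 13.282654 rad/s = 13.282654 / 0.10471976 = 126.84 rpm ≈ 126.8 rpm (4 s.f.).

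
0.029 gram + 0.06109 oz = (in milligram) 1761. Check: 1 gram = 0.001 kg, so 0.029 gram = 0.029 * 0.001 = 2.9e-05 kg. 1 oz = 0.028349523 kg, so 0.06109 oz = 0.06109 * 0.028349523 = 0.0017318724 kg. Sum: 2.9e-05 + 0.0017318724 = 0.0017608724 kg. 1 milligram = 1e-06 kg, so 0.0017608724 kg = 0.0017608724 / 1e-06 = 1760.8724 milligram ≈ 1761 milligram (4 s.f.).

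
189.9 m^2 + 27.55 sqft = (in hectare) 0.01925. Check: 189.9 m^2 is already in m^2. 1 sqft = 0.09290304 m^2, so 27.55 sqft = 27.55 * 0.09290304 = 2.5594788 m^2. Sum: 189.9 + 2.5594788 = 192.45948 m^2. 1 hectare = 10000 m^2, so 192.45948 m^2 = 192.45948 / 10000 = 0.019245948 hectare ≈ 0.01925 hectare (4 s.f.).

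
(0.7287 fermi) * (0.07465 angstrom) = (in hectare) 1 fermi = 1e-15 m, so 0.7287 fermi = 0.7287 * 1e-15 = 7.287e-16 m. 1 angstrom = 1e-10 m, so 0.07465 angstrom = 0.07465 * 1e-10 = 7.465e-12 m. Combine: 7.287e-16 m * 7.465e-12 m = 5.4397455e-27 m^2. 1 hectare = 10000 m^2, so 5.4397455e-27 m^2 = 5.4397455e-27 / 10000 = 5.4397455e-31 hectare ≈ 5.44e-31 hectare (4 s.f.). Final answer: 5.44e-31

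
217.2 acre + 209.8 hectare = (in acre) 1 acre = 4046.8564 m^2, so 217.2 acre = 217.2 * 4046.8564 = 878977.21 m^2. 1 hectare = 10000 m^2, so 209.8 hectare = 209.8 * 10000 = 2098000 m^2. Sum: 878977.21 + 2098000 = 2976977.2 m^2. 1 acre = 4046.8564 m^2, so 2976977.2 m^2 = 2976977.2 / 4046.8564 = 735.62709 acre ≈ 735.6 acre (4 s.f.). Final answer: 735.6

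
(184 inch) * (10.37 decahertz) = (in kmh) 1745. Check: 1 inch = 0.0254 m, so 184 inch = 184 * 0.0254 = 4.6736 m. 1 decahertz = 10 Hz, so 10.37 decahertz = 10.37 * 10 = 103.7 Hz. Combine: 4.6736 m * 103.7 Hz = 484.65232 m/s. 1 kmh = 0.27777778 m/s, so 484.65232 m/s = 484.65232 / 0.27777778 = 1744.7484 kmh ≈ 1745 kmh (4 s.f.).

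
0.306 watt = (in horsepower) 0.0004104. Check: 0.306 watt = 0.306 W. 1 horsepower = 745.69987 W, so 0.306 W = 0.306 / 745.69987 = 0.00041035276 horsepower ≈ 0.0004104 horsepower (4 s.f.).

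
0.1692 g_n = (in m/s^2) 1 g_n = 9.80665 m/s^2, so 0.1692 g_n = 0.1692 * 9.80665 = 1.6592852 m/s^2. Result: 1.6592852 m/s^2 ≈ 1.659 m/s^2 (4 s.f.). Final answer: 1.659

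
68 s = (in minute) 1.133. Check: 1 minute = 60 s, so 68 s = 68 / 60 = 1.1333333 minute ≈ 1.133 minute (4 s.f.).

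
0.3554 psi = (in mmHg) 1 psi = 6894.7573 Pa, so 0.3554 psi = 0.3554 * 6894.7573 = 2450.3967 Pa. 1 mmHg = 133.32237 Pa, so 2450.3967 Pa = 2450.3967 / 133.32237 = 18.379487 mmHg ≈ 18.38 mmHg (4 s.f.). Final answer: 18.38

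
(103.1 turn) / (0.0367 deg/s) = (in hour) 1 turn = 6.2831853 rad, so 103.1 turn = 103.1 * 6.2831853 = 647.79641 rad. 1 deg/s = 0.017453293 rad/s, so 0.0367 deg/s = 0.0367 * 0.017453293 = 0.00064053584 rad/s. Combine: 647.79641 rad / 0.00064053584 rad/s = 1011335.1 s. 1 hour = 3600 s, so 1011335.1 s = 1011335.1 / 3600 = 280.92643 hour ≈ 280.9 hour (4 s.f.). Final answer: 280.9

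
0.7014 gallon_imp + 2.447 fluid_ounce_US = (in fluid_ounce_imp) 114.8. Check: 1 gallon_imp = 0.00454609 m^3, so 0.7014 gallon_imp = 0.7014 * 0.00454609 = 0.0031886275 m^3. 1 fluid_ounce_US = 2.957353e-05 m^3, so 2.447 fluid_ounce_US = 2.447 * 2.957353e-05 = 7.2366427e-05 m^3. Sum: 0.0031886275 + 7.2366427e-05 = 0.003260994 m^3. 1 fluid_ounce_imp = 2.8413063e-05 m^3, so 0.003260994 m^3 = 0.003260994 / 2.8413063e-05 = 114.77094 fluid_ounce_imp ≈ 114.8 fluid_ounce_imp (4 s.f.).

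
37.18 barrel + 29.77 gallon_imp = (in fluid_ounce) 2.045e+05. Check: 1 barrel = 0.15898729 m^3, so 37.18 barrel = 37.18 * 0.15898729 = 5.9111476 m^3. 1 gallon_imp = 0.00454609 m^3, so 29.77 gallon_imp = 29.77 * 0.00454609 = 0.1353371 m^3. Sum: 5.9111476 + 0.1353371 = 6.0464847 m^3. 1 fluid_ounce = 2.957353e-05 m^3, so 6.0464847 m^3 = 6.0464847 / 2.957353e-05 = 204455.97 fluid_ounce ≈ 2.045e+05 fluid_ounce (4 s.f.).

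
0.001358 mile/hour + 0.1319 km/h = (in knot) 0.0724. Check: 1 mile/hour = 0.44704 m/s, so 0.001358 mile/hour = 0.001358 * 0.44704 = 0.00060708032 m/s. 1 km/h = 0.27777778 m/s, so 0.1319 km/h = 0.1319 * 0.27777778 = 0.036638889 m/s. Sum: 0.00060708032 + 0.036638889 = 0.037245969 m/s. 1 knot = 0.51444444 m/s, so 0.037245969 m/s = 0.037245969 / 0.51444444 = 0.072400372 knot ≈ 0.0724 knot (4 s.f.).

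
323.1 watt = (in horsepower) 323.1 watt = 323.1 W. 1 horsepower = 745.69987 W, so 323.1 W = 323.1 / 745.69987 = 0.43328424 horsepower ≈ 0.4333 horsepower (4 s.f.). Final answer: 0.4333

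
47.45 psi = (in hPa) 3272. Check: 1 psi = 6894.7573 Pa, so 47.45 psi = 47.45 * 6894.7573 = 327156.23 Pa. 1 hPa = 100 Pa, so 327156.23 Pa = 327156.23 / 100 = 3271.5623 hPa ≈ 3272 hPa (4 s.f.).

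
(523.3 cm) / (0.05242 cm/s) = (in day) 0.1155. Check: 1 cm = 0.01 m, so 523.3 cm = 523.3 * 0.01 = 5.233 m. 1 cm/s = 0.01 m/s, so 0.05242 cm/s = 0.05242 * 0.01 = 0.0005242 m/s. Combine: 5.233 m / 0.0005242 m/s = 9982.831 s. 1 day = 86400 s, so 9982.831 s = 9982.831 / 86400 = 0.11554203 day ≈ 0.1155 day (4 s.f.).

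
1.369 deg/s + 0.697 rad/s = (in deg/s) 1 deg/s = 0.017453293 rad/s, so 1.369 deg/s = 1.369 * 0.017453293 = 0.023893557 rad/s. 0.697 rad/s is already in rad/s. Sum: 0.023893557 + 0.697 = 0.72089356 rad/s. 1 deg/s = 0.017453293 rad/s, so 0.72089356 rad/s = 0.72089356 / 0.017453293 = 41.304158 deg/s ≈ 41.3 deg/s (4 s.f.). Final answer: 41.3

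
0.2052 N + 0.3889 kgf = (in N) 4.019. Check: 0.2052 N is already in N. 1 kgf = 9.80665 N, so 0.3889 kgf = 0.3889 * 9.80665 = 3.8138062 N. Sum: 0.2052 + 3.8138062 = 4.0190062 N. Result: 4.0190062 N ≈ 4.019 N (4 s.f.).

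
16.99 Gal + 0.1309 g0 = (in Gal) 1 Gal = 0.01 m/s^2, so 16.99 Gal = 16.99 * 0.01 = 0.1699 m/s^2. 1 g0 = 9.80665 m/s^2, so 0.1309 g0 = 0.1309 * 9.80665 = 1.2836905 m/s^2. Sum: 0.1699 + 1.2836905 = 1.4535905 m/s^2. 1 Gal = 0.01 m/s^2, so 1.4535905 m/s^2 = 1.4535905 / 0.01 = 145.35905 Gal ≈ 145.4 Gal (4 s.f.). Final answer: 145.4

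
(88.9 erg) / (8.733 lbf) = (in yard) 2.503e-07. Check: 1 erg = 1e-07 J, so 88.9 erg = 88.9 * 1e-07 = 8.89e-06 J. 1 lbf = 4.4482216 N, so 8.733 lbf = 8.733 * 4.4482216 = 38.846319 N. Combine: 8.89e-06 J / 38.846319 N = 2.2885051e-07 m. 1 yard = 0.9144 m, so 2.2885051e-07 m = 2.2885051e-07 / 0.9144 = 2.5027396e-07 yard ≈ 2.503e-07 yard (4 s.f.).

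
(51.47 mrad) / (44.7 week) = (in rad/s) 1 mrad = 0.001 rad, so 51.47 mrad = 51.47 * 0.001 = 0.05147 rad. 1 week = 604800 s, so 44.7 week = 44.7 * 604800 = 27034560 s. Combine: 0.05147 rad / 27034560 s = 1.9038594e-09 rad/s. Result: 1.9038594e-09 rad/s ≈ 1.904e-09 rad/s (4 s.f.). Final answer: 1.904e-09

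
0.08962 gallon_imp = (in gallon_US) 0.1076. Check: 1 gallon_imp = 0.00454609 m^3, so 0.08962 gallon_imp = 0.08962 * 0.00454609 = 0.00040742059 m^3. 1 gallon_US = 0.0037854118 m^3, so 0.00040742059 m^3 = 0.00040742059 / 0.0037854118 = 0.10762913 gallon_US ≈ 0.1076 gallon_US (4 s.f.).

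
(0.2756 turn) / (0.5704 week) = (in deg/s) 1 turn = 6.2831853 rad, so 0.2756 turn = 0.2756 * 6.2831853 = 1.7316459 rad. 1 week = 604800 s, so 0.5704 week = 0.5704 * 604800 = 344977.92 s. Combine: 1.7316459 rad / 344977.92 s = 5.0195846e-06 rad/s. 1 deg/s = 0.017453293 rad/s, so 5.0195846e-06 rad/s = 5.0195846e-06 / 0.017453293 = 0.00028760102 deg/s ≈ 0.0002876 deg/s (4 s.f.). Final answer: 0.0002876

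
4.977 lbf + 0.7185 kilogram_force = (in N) 29.18. Check: 1 lbf = 4.4482216 N, so 4.977 lbf = 4.977 * 4.4482216 = 22.138799 N. 1 kilogram_force = 9.80665 N, so 0.7185 kilogram_force = 0.7185 * 9.80665 = 7.046078 N. Sum: 22.138799 + 7.046078 = 29.184877 N. Result: 29.184877 N ≈ 29.18 N (4 s.f.).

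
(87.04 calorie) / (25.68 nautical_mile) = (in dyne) 1 calorie = 4.184 J, so 87.04 calorie = 87.04 * 4.184 = 364.17536 J. 1 nautical_mile = 1852 m, so 25.68 nautical_mile = 25.68 * 1852 = 47559.36 m. Combine: 364.17536 J / 47559.36 m = 0.0076572805 N. 1 dyne = 1e-05 N, so 0.0076572805 N = 0.0076572805 / 1e-05 = 765.72805 dyne ≈ 765.7 dyne (4 s.f.). Final answer: 765.7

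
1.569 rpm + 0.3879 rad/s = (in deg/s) 1 rpm = 0.10471976 rad/s, so 1.569 rpm = 1.569 * 0.10471976 = 0.1643053 rad/s. 0.3879 rad/s is already in rad/s. Sum: 0.1643053 + 0.3879 = 0.5522053 rad/s. 1 deg/s = 0.017453293 rad/s, so 0.5522053 rad/s = 0.5522053 / 0.017453293 = 31.639033 deg/s ≈ 31.64 deg/s (4 s.f.). Final answer: 31.64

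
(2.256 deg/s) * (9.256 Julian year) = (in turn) 1.83e+06. Check: 1 deg/s = 0.017453293 rad/s, so 2.256 deg/s = 2.256 * 0.017453293 = 0.039374628 rad/s. 1 Julian year = 31557600 s, so 9.256 Julian year = 9.256 * 31557600 = 2.9209715e+08 s. Combine: 0.039374628 rad/s * 2.9209715e+08 s = 11501216 rad. 1 turn = 6.2831853 rad, so 11501216 rad = 11501216 / 6.2831853 = 1830475.4 turn ≈ 1.83e+06 turn (4 s.f.).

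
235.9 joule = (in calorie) 235.9 joule = 235.9 J. 1 calorie = 4.184 J, so 235.9 J = 235.9 / 4.184 = 56.381453 calorie ≈ 56.38 calorie (4 s.f.). Final answer: 56.38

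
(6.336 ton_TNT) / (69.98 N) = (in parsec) 1 ton_TNT = 4.184e+09 J, so 6.336 ton_TNT = 6.336 * 4.184e+09 = 2.6509824e+10 J. 69.98 N is already in N. Combine: 2.6509824e+10 J / 69.98 N = 3.7882001e+08 m. 1 parsec = 3.0856776e+16 m, so 3.7882001e+08 m = 3.7882001e+08 / 3.0856776e+16 = 1.227672e-08 parsec ≈ 1.228e-08 parsec (4 s.f.). Final answer: 1.228e-08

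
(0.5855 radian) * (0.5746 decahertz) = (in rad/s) 0.5855 radian = 0.5855 rad. 1 decahertz = 10 Hz, so 0.5746 decahertz = 0.5746 * 10 = 5.746 Hz. Combine: 0.5855 rad * 5.746 Hz = 3.364283 rad/s. Result: 3.364283 rad/s ≈ 3.364 rad/s (4 s.f.). Final answer: 3.364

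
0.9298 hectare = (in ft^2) 1 hectare = 10000 m^2, so 0.9298 hectare = 0.9298 * 10000 = 9298 m^2. 1 ft^2 = 0.09290304 m^2, so 9298 m^2 = 9298 / 0.09290304 = 100082.84 ft^2 ≈ 1.001e+05 ft^2 (4 s.f.). Final answer: 1.001e+05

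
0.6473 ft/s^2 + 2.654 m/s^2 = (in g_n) 0.2908. Check: 1 ft/s^2 = 0.3048 m/s^2, so 0.6473 ft/s^2 = 0.6473 * 0.3048 = 0.19729704 m/s^2. 2.654 m/s^2 is already in m/s^2. Sum: 0.19729704 + 2.654 = 2.851297 m/s^2. 1 g_n = 9.80665 m/s^2, so 2.851297 m/s^2 = 2.851297 / 9.80665 = 0.29075138 g_n ≈ 0.2908 g_n (4 s.f.).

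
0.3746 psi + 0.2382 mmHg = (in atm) 1 psi = 6894.7573 Pa, so 0.3746 psi = 0.3746 * 6894.7573 = 2582.7761 Pa. 1 mmHg = 133.32237 Pa, so 0.2382 mmHg = 0.2382 * 133.32237 = 31.757388 Pa. Sum: 2582.7761 + 31.757388 = 2614.5335 Pa. 1 atm = 101325 Pa, so 2614.5335 Pa = 2614.5335 / 101325 = 0.025803439 atm ≈ 0.0258 atm (4 s.f.). Final answer: 0.0258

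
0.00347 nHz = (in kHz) 1 nHz = 1e-09 Hz, so 0.00347 nHz = 0.00347 * 1e-09 = 3.47e-12 Hz. 1 kHz = 1000 Hz, so 3.47e-12 Hz = 3.47e-12 / 1000 = 3.47e-15 kHz. Final answer: 3.47e-15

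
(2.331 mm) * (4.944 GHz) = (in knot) 1 mm = 0.001 m, so 2.331 mm = 2.331 * 0.001 = 0.002331 m. 1 GHz = 1e+09 Hz, so 4.944 GHz = 4.944 * 1e+09 = 4.944e+09 Hz. Combine: 0.002331 m * 4.944e+09 Hz = 11524464 m/s. 1 knot = 0.51444444 m/s, so 11524464 m/s = 11524464 / 0.51444444 = 22401766 knot ≈ 2.24e+07 knot (4 s.f.). Final answer: 2.24e+07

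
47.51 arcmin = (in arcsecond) 1 arcmin = 0.00029088821 rad, so 47.51 arcmin = 47.51 * 0.00029088821 = 0.013820099 rad. 1 arcsecond = 4.8481368e-06 rad, so 0.013820099 rad = 0.013820099 / 4.8481368e-06 = 2850.6 arcsecond ≈ 2851 arcsecond (4 s.f.). Final answer: 2851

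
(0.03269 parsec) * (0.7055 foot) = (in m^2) 1 parsec = 3.0856776e+16 m, so 0.03269 parsec = 0.03269 * 3.0856776e+16 = 1.008708e+15 m. 1 foot = 0.3048 m, so 0.7055 foot = 0.7055 * 0.3048 = 0.2150364 m. Combine: 1.008708e+15 m * 0.2150364 m = 2.1690894e+14 m^2. Result: 2.1690894e+14 m^2 ≈ 2.169e+14 m^2 (4 s.f.). Final answer: 2.169e+14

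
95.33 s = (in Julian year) 3.021e-06. Check: 1 Julian year = 31557600 s, so 95.33 s = 95.33 / 31557600 = 3.0208254e-06 Julian year ≈ 3.021e-06 Julian year (4 s.f.).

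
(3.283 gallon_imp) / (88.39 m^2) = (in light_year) 1.785e-20. Check: 1 gallon_imp = 0.00454609 m^3, so 3.283 gallon_imp = 3.283 * 0.00454609 = 0.014924813 m^3. 88.39 m^2 is already in m^2. Combine: 0.014924813 m^3 / 88.39 m^2 = 0.00016885183 m. 1 light_year = 9.4607305e+15 m, so 0.00016885183 m = 0.00016885183 / 9.4607305e+15 = 1.7847653e-20 light_year ≈ 1.785e-20 light_year (4 s.f.).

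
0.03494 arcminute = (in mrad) 0.01016. Check: 1 arcminute = 0.00029088821 rad, so 0.03494 arcminute = 0.03494 * 0.00029088821 = 1.0163634e-05 rad. 1 mrad = 0.001 rad, so 1.0163634e-05 rad = 1.0163634e-05 / 0.001 = 0.010163634 mrad ≈ 0.01016 mrad (4 s.f.).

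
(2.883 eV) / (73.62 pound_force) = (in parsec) 1 eV = 1.6021766e-19 J, so 2.883 eV = 2.883 * 1.6021766e-19 = 4.6190752e-19 J. 1 pound_force = 4.4482216 N, so 73.62 pound_force = 73.62 * 4.4482216 = 327.47808 N. Combine: 4.6190752e-19 J / 327.47808 N = 1.4104991e-21 m. 1 parsec = 3.0856776e+16 m, so 1.4104991e-21 m = 1.4104991e-21 / 3.0856776e+16 = 4.5711162e-38 parsec ≈ 4.571e-38 parsec (4 s.f.). Final answer: 4.571e-38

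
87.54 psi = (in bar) 1 psi = 6894.7573 Pa, so 87.54 psi = 87.54 * 6894.7573 = 603567.05 Pa. 1 bar = 100000 Pa, so 603567.05 Pa = 603567.05 / 100000 = 6.0356705 bar ≈ 6.036 bar (4 s.f.). Final answer: 6.036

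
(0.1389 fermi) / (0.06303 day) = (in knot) 4.958e-20. Check: 1 fermi = 1e-15 m, so 0.1389 fermi = 0.1389 * 1e-15 = 1.389e-16 m. 1 day = 86400 s, so 0.06303 day = 0.06303 * 86400 = 5445.792 s. Combine: 1.389e-16 m / 5445.792 s = 2.5505932e-20 m/s. 1 knot = 0.51444444 m/s, so 2.5505932e-20 m/s = 2.5505932e-20 / 0.51444444 = 4.9579565e-20 knot ≈ 4.958e-20 knot (4 s.f.).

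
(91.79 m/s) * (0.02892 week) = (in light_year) 91.79 m/s is already in m/s. 1 week = 604800 s, so 0.02892 week = 0.02892 * 604800 = 17490.816 s. Combine: 91.79 m/s * 17490.816 s = 1605482 m. 1 light_year = 9.4607305e+15 m, so 1605482 m = 1605482 / 9.4607305e+15 = 1.6969958e-10 light_year ≈ 1.697e-10 light_year (4 s.f.). Final answer: 1.697e-10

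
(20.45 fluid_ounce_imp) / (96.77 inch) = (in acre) 1 fluid_ounce_imp = 2.8413063e-05 m^3, so 20.45 fluid_ounce_imp = 20.45 * 2.8413063e-05 = 0.00058104713 m^3. 1 inch = 0.0254 m, so 96.77 inch = 96.77 * 0.0254 = 2.457958 m. Combine: 0.00058104713 m^3 / 2.457958 m = 0.00023639425 m^2. 1 acre = 4046.8564 m^2, so 0.00023639425 m^2 = 0.00023639425 / 4046.8564 = 5.841429e-08 acre ≈ 5.841e-08 acre (4 s.f.). Final answer: 5.841e-08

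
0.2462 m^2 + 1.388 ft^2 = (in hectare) 3.751e-05. Check: 0.2462 m^2 is already in m^2. 1 ft^2 = 0.09290304 m^2, so 1.388 ft^2 = 1.388 * 0.09290304 = 0.12894942 m^2. Sum: 0.2462 + 0.12894942 = 0.37514942 m^2. 1 hectare = 10000 m^2, so 0.37514942 m^2 = 0.37514942 / 10000 = 3.7514942e-05 hectare ≈ 3.751e-05 hectare (4 s.f.).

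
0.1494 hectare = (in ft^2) 1.608e+04. Check: 1 hectare = 10000 m^2, so 0.1494 hectare = 0.1494 * 10000 = 1494 m^2. 1 ft^2 = 0.09290304 m^2, so 1494 m^2 = 1494 / 0.09290304 = 16081.282 ft^2 ≈ 1.608e+04 ft^2 (4 s.f.).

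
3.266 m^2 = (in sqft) 35.15. Check: 1 sqft = 0.09290304 m^2, so 3.266 m^2 = 3.266 / 0.09290304 = 35.154931 sqft ≈ 35.15 sqft (4 s.f.).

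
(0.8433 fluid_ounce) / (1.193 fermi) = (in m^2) 2.09e+10. Check: 1 fluid_ounce = 2.957353e-05 m^3, so 0.8433 fluid_ounce = 0.8433 * 2.957353e-05 = 2.4939357e-05 m^3. 1 fermi = 1e-15 m, so 1.193 fermi = 1.193 * 1e-15 = 1.193e-15 m. Combine: 2.4939357e-05 m^3 / 1.193e-15 m = 2.0904742e+10 m^2. Result: 2.0904742e+10 m^2 ≈ 2.09e+10 m^2 (4 s.f.).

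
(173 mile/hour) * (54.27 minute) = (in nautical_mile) 136. Check: 1 mile/hour = 0.44704 m/s, so 173 mile/hour = 173 * 0.44704 = 77.33792 m/s. 1 minute = 60 s, so 54.27 minute = 54.27 * 60 = 3256.2 s. Combine: 77.33792 m/s * 3256.2 s = 251827.74 m. 1 nautical_mile = 1852 m, so 251827.74 m = 251827.74 / 1852 = 135.9761 nautical_mile ≈ 136 nautical_mile (4 s.f.).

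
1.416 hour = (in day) 1 hour = 3600 s, so 1.416 hour = 1.416 * 3600 = 5097.6 s. 1 day = 86400 s, so 5097.6 s = 5097.6 / 86400 = 0.059 day. Final answer: 0.059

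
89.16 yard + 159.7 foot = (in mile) 0.08091. Check: 1 yard = 0.9144 m, so 89.16 yard = 89.16 * 0.9144 = 81.527904 m. 1 foot = 0.3048 m, so 159.7 foot = 159.7 * 0.3048 = 48.67656 m. Sum: 81.527904 + 48.67656 = 130.20446 m. 1 mile = 1609.344 m, so 130.20446 m = 130.20446 / 1609.344 = 0.080905303 mile ≈ 0.08091 mile (4 s.f.).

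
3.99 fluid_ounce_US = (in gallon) 1 fluid_ounce_US = 2.957353e-05 m^3, so 3.99 fluid_ounce_US = 3.99 * 2.957353e-05 = 0.00011799838 m^3. 1 gallon = 0.0037854118 m^3, so 0.00011799838 m^3 = 0.00011799838 / 0.0037854118 = 0.031171875 gallon ≈ 0.03117 gallon (4 s.f.). Final answer: 0.03117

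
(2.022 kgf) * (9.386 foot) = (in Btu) 1 kgf = 9.80665 N, so 2.022 kgf = 2.022 * 9.80665 = 19.829046 N. 1 foot = 0.3048 m, so 9.386 foot = 9.386 * 0.3048 = 2.8608528 m. Combine: 19.829046 N * 2.8608528 m = 56.727983 J. 1 Btu = 1055.0559 J, so 56.727983 J = 56.727983 / 1055.0559 = 0.053767753 Btu ≈ 0.05377 Btu (4 s.f.). Final answer: 0.05377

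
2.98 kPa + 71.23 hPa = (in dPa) 1 kPa = 1000 Pa, so 2.98 kPa = 2.98 * 1000 = 2980 Pa. 1 hPa = 100 Pa, so 71.23 hPa = 71.23 * 100 = 7123 Pa. Sum: 2980 + 7123 = 10103 Pa. 1 dPa = 0.1 Pa, so 10103 Pa = 10103 / 0.1 = 101030 dPa ≈ 1.01e+05 dPa (4 s.f.). Final answer: 1.01e+05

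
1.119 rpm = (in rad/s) 0.1172. Check: 1 rpm = 0.10471976 rad/s, so 1.119 rpm = 1.119 * 0.10471976 = 0.11718141 rad/s. Result: 0.11718141 rad/s ≈ 0.1172 rad/s (4 s.f.).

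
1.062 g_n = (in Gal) 1041. Check: 1 g_n = 9.80665 m/s^2, so 1.062 g_n = 1.062 * 9.80665 = 10.414662 m/s^2. 1 Gal = 0.01 m/s^2, so 10.414662 m/s^2 = 10.414662 / 0.01 = 1041.4662 Gal ≈ 1041 Gal (4 s.f.).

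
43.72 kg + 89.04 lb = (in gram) 43.72 kg is already in kg. 1 lb = 0.45359237 kg, so 89.04 lb = 89.04 * 0.45359237 = 40.387865 kg. Sum: 43.72 + 40.387865 = 84.107865 kg. 1 gram = 0.001 kg, so 84.107865 kg = 84.107865 / 0.001 = 84107.865 gram ≈ 8.411e+04 gram (4 s.f.). Final answer: 8.411e+04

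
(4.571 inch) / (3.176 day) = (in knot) 8.225e-07. Check: 1 inch = 0.0254 m, so 4.571 inch = 4.571 * 0.0254 = 0.1161034 m. 1 day = 86400 s, so 3.176 day = 3.176 * 86400 = 274406.4 s. Combine: 0.1161034 m / 274406.4 s = 4.2310748e-07 m/s. 1 knot = 0.51444444 m/s, so 4.2310748e-07 m/s = 4.2310748e-07 / 0.51444444 = 8.2245514e-07 knot ≈ 8.225e-07 knot (4 s.f.).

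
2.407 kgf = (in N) 1 kgf = 9.80665 N, so 2.407 kgf = 2.407 * 9.80665 = 23.604607 N. Result: 23.604607 N ≈ 23.6 N (4 s.f.). Final answer: 23.6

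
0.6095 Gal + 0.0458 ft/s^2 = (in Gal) 2.005. Check: 1 Gal = 0.01 m/s^2, so 0.6095 Gal = 0.6095 * 0.01 = 0.006095 m/s^2. 1 ft/s^2 = 0.3048 m/s^2, so 0.0458 ft/s^2 = 0.0458 * 0.3048 = 0.01395984 m/s^2. Sum: 0.006095 + 0.01395984 = 0.02005484 m/s^2. 1 Gal = 0.01 m/s^2, so 0.02005484 m/s^2 = 0.02005484 / 0.01 = 2.005484 Gal ≈ 2.005 Gal (4 s.f.).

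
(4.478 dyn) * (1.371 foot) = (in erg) 1 dyn = 1e-05 N, so 4.478 dyn = 4.478 * 1e-05 = 4.478e-05 N. 1 foot = 0.3048 m, so 1.371 foot = 1.371 * 0.3048 = 0.4178808 m. Combine: 4.478e-05 N * 0.4178808 m = 1.8712702e-05 J. 1 erg = 1e-07 J, so 1.8712702e-05 J = 1.8712702e-05 / 1e-07 = 187.12702 erg ≈ 187.1 erg (4 s.f.). Final answer: 187.1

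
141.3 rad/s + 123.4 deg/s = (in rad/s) 143.5. Check: 141.3 rad/s is already in rad/s. 1 deg/s = 0.017453293 rad/s, so 123.4 deg/s = 123.4 * 0.017453293 = 2.1537363 rad/s. Sum: 141.3 + 2.1537363 = 143.45374 rad/s. Result: 143.45374 rad/s ≈ 143.5 rad/s (4 s.f.).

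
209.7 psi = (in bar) 1 psi = 6894.7573 Pa, so 209.7 psi = 209.7 * 6894.7573 = 1445830.6 Pa. 1 bar = 100000 Pa, so 1445830.6 Pa = 1445830.6 / 100000 = 14.458306 bar ≈ 14.46 bar (4 s.f.). Final answer: 14.46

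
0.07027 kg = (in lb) 0.1549. Check: 1 lb = 0.45359237 kg, so 0.07027 kg = 0.07027 / 0.45359237 = 0.15491883 lb ≈ 0.1549 lb (4 s.f.).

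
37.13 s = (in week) 1 week = 604800 s, so 37.13 s = 37.13 / 604800 = 6.1392196e-05 week ≈ 6.139e-05 week (4 s.f.). Final answer: 6.139e-05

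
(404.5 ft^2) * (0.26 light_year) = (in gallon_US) 1 ft^2 = 0.09290304 m^2, so 404.5 ft^2 = 404.5 * 0.09290304 = 37.57928 m^2. 1 light_year = 9.4607305e+15 m, so 0.26 light_year = 0.26 * 9.4607305e+15 = 2.4597899e+15 m. Combine: 37.57928 m^2 * 2.4597899e+15 m = 9.2437133e+16 m^3. 1 gallon_US = 0.0037854118 m^3, so 9.2437133e+16 m^3 = 9.2437133e+16 / 0.0037854118 = 2.4419307e+19 gallon_US ≈ 2.442e+19 gallon_US (4 s.f.). Final answer: 2.442e+19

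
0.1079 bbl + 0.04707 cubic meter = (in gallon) 1 bbl = 0.15898729 m^3, so 0.1079 bbl = 0.1079 * 0.15898729 = 0.017154729 m^3. 0.04707 cubic meter = 0.04707 m^3. Sum: 0.017154729 + 0.04707 = 0.064224729 m^3. 1 gallon = 0.0037854118 m^3, so 0.064224729 m^3 = 0.064224729 / 0.0037854118 = 16.966379 gallon ≈ 16.97 gallon (4 s.f.). Final answer: 16.97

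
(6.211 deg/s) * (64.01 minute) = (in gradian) 1 deg/s = 0.017453293 rad/s, so 6.211 deg/s = 6.211 * 0.017453293 = 0.1084024 rad/s. 1 minute = 60 s, so 64.01 minute = 64.01 * 60 = 3840.6 s. Combine: 0.1084024 rad/s * 3840.6 s = 416.33026 rad. 1 gradian = 0.015707963 rad, so 416.33026 rad = 416.33026 / 0.015707963 = 26504.407 gradian ≈ 2.65e+04 gradian (4 s.f.). Final answer: 2.65e+04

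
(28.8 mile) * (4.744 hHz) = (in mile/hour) 1 mile = 1609.344 m, so 28.8 mile = 28.8 * 1609.344 = 46349.107 m. 1 hHz = 100 Hz, so 4.744 hHz = 4.744 * 100 = 474.4 Hz. Combine: 46349.107 m * 474.4 Hz = 21988016 m/s. 1 mile/hour = 0.44704 m/s, so 21988016 m/s = 21988016 / 0.44704 = 49185792 mile/hour ≈ 4.919e+07 mile/hour (4 s.f.). Final answer: 4.919e+07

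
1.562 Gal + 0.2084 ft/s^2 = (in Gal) 1 Gal = 0.01 m/s^2, so 1.562 Gal = 1.562 * 0.01 = 0.01562 m/s^2. 1 ft/s^2 = 0.3048 m/s^2, so 0.2084 ft/s^2 = 0.2084 * 0.3048 = 0.06352032 m/s^2. Sum: 0.01562 + 0.06352032 = 0.07914032 m/s^2. 1 Gal = 0.01 m/s^2, so 0.07914032 m/s^2 = 0.07914032 / 0.01 = 7.914032 Gal ≈ 7.914 Gal (4 s.f.). Final answer: 7.914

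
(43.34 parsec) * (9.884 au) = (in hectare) 1.977e+26. Check: 1 parsec = 3.0856776e+16 m, so 43.34 parsec = 43.34 * 3.0856776e+16 = 1.3373327e+18 m. 1 au = 1.4959787e+11 m, so 9.884 au = 9.884 * 1.4959787e+11 = 1.4786254e+12 m. Combine: 1.3373327e+18 m * 1.4786254e+12 m = 1.977414e+30 m^2. 1 hectare = 10000 m^2, so 1.977414e+30 m^2 = 1.977414e+30 / 10000 = 1.977414e+26 hectare ≈ 1.977e+26 hectare (4 s.f.).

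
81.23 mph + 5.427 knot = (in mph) 1 mph = 0.44704 m/s, so 81.23 mph = 81.23 * 0.44704 = 36.313059 m/s. 1 knot = 0.51444444 m/s, so 5.427 knot = 5.427 * 0.51444444 = 2.79189 m/s. Sum: 36.313059 + 2.79189 = 39.104949 m/s. 1 mph = 0.44704 m/s, so 39.104949 m/s = 39.104949 / 0.44704 = 87.47528 mph ≈ 87.48 mph (4 s.f.). Final answer: 87.48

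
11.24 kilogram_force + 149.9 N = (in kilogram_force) 26.53. Check: 1 kilogram_force = 9.80665 N, so 11.24 kilogram_force = 11.24 * 9.80665 = 110.22675 N. 149.9 N is already in N. Sum: 110.22675 + 149.9 = 260.12675 N. 1 kilogram_force = 9.80665 N, so 260.12675 N = 260.12675 / 9.80665 = 26.525546 kilogram_force ≈ 26.53 kilogram_force (4 s.f.).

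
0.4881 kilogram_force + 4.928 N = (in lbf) 1 kilogram_force = 9.80665 N, so 0.4881 kilogram_force = 0.4881 * 9.80665 = 4.7866259 N. 4.928 N is already in N. Sum: 4.7866259 + 4.928 = 9.7146259 N. 1 lbf = 4.4482216 N, so 9.7146259 N = 9.7146259 / 4.4482216 = 2.1839348 lbf ≈ 2.184 lbf (4 s.f.). Final answer: 2.184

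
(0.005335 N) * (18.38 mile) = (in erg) 1.578e+09. Check: 0.005335 N is already in N. 1 mile = 1609.344 m, so 18.38 mile = 18.38 * 1609.344 = 29579.743 m. Combine: 0.005335 N * 29579.743 m = 157.80793 J. 1 erg = 1e-07 J, so 157.80793 J = 157.80793 / 1e-07 = 1.5780793e+09 erg ≈ 1.578e+09 erg (4 s.f.).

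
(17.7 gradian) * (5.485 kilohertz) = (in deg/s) 8.738e+04. Check: 1 gradian = 0.015707963 rad, so 17.7 gradian = 17.7 * 0.015707963 = 0.27803095 rad. 1 kilohertz = 1000 Hz, so 5.485 kilohertz = 5.485 * 1000 = 5485 Hz. Combine: 0.27803095 rad * 5485 Hz = 1524.9998 rad/s. 1 deg/s = 0.017453293 rad/s, so 1524.9998 rad/s = 1524.9998 / 0.017453293 = 87376.05 deg/s ≈ 8.738e+04 deg/s (4 s.f.).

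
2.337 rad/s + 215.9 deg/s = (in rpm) 58.3. Check: 2.337 rad/s is already in rad/s. 1 deg/s = 0.017453293 rad/s, so 215.9 deg/s = 215.9 * 0.017453293 = 3.7681659 rad/s. Sum: 2.337 + 3.7681659 = 6.1051659 rad/s. 1 rpm = 0.10471976 rad/s, so 6.1051659 rad/s = 6.1051659 / 0.10471976 = 58.300039 rpm ≈ 58.3 rpm (4 s.f.).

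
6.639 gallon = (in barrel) 0.1581. Check: 1 gallon = 0.0037854118 m^3, so 6.639 gallon = 6.639 * 0.0037854118 = 0.025131349 m^3. 1 barrel = 0.15898729 m^3, so 0.025131349 m^3 = 0.025131349 / 0.15898729 = 0.15807143 barrel ≈ 0.1581 barrel (4 s.f.).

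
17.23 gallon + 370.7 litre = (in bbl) 1 gallon = 0.0037854118 m^3, so 17.23 gallon = 17.23 * 0.0037854118 = 0.065222645 m^3. 1 litre = 0.001 m^3, so 370.7 litre = 370.7 * 0.001 = 0.3707 m^3. Sum: 0.065222645 + 0.3707 = 0.43592265 m^3. 1 bbl = 0.15898729 m^3, so 0.43592265 m^3 = 0.43592265 / 0.15898729 = 2.7418709 bbl ≈ 2.742 bbl (4 s.f.). Final answer: 2.742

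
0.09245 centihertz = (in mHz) 1 centihertz = 0.01 Hz, so 0.09245 centihertz = 0.09245 * 0.01 = 0.0009245 Hz. 1 mHz = 0.001 Hz, so 0.0009245 Hz = 0.0009245 / 0.001 = 0.9245 mHz. Final answer: 0.9245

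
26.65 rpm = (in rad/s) 1 rpm = 0.10471976 rad/s, so 26.65 rpm = 26.65 * 0.10471976 = 2.7907815 rad/s. Result: 2.7907815 rad/s ≈ 2.791 rad/s (4 s.f.). Final answer: 2.791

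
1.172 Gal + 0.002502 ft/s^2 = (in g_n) 1 Gal = 0.01 m/s^2, so 1.172 Gal = 1.172 * 0.01 = 0.01172 m/s^2. 1 ft/s^2 = 0.3048 m/s^2, so 0.002502 ft/s^2 = 0.002502 * 0.3048 = 0.0007626096 m/s^2. Sum: 0.01172 + 0.0007626096 = 0.01248261 m/s^2. 1 g_n = 9.80665 m/s^2, so 0.01248261 m/s^2 = 0.01248261 / 9.80665 = 0.0012728719 g_n ≈ 0.001273 g_n (4 s.f.). Final answer: 0.001273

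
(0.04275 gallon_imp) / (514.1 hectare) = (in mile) 1 gallon_imp = 0.00454609 m^3, so 0.04275 gallon_imp = 0.04275 * 0.00454609 = 0.00019434535 m^3. 1 hectare = 10000 m^2, so 514.1 hectare = 514.1 * 10000 = 5141000 m^2. Combine: 0.00019434535 m^3 / 5141000 m^2 = 3.7803024e-11 m. 1 mile = 1609.344 m, so 3.7803024e-11 m = 3.7803024e-11 / 1609.344 = 2.348971e-14 mile ≈ 2.349e-14 mile (4 s.f.). Final answer: 2.349e-14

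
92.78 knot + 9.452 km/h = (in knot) 97.88. Check: 1 knot = 0.51444444 m/s, so 92.78 knot = 92.78 * 0.51444444 = 47.730156 m/s. 1 km/h = 0.27777778 m/s, so 9.452 km/h = 9.452 * 0.27777778 = 2.6255556 m/s. Sum: 47.730156 + 2.6255556 = 50.355711 m/s. 1 knot = 0.51444444 m/s, so 50.355711 m/s = 50.355711 / 0.51444444 = 97.883672 knot ≈ 97.88 knot (4 s.f.).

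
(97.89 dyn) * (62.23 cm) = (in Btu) 1 dyn = 1e-05 N, so 97.89 dyn = 97.89 * 1e-05 = 0.0009789 N. 1 cm = 0.01 m, so 62.23 cm = 62.23 * 0.01 = 0.6223 m. Combine: 0.0009789 N * 0.6223 m = 0.00060916947 J. 1 Btu = 1055.0559 J, so 0.00060916947 J = 0.00060916947 / 1055.0559 = 5.7738125e-07 Btu ≈ 5.774e-07 Btu (4 s.f.). Final answer: 5.774e-07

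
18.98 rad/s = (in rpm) 1 rpm = 0.10471976 rad/s, so 18.98 rad/s = 18.98 / 0.10471976 = 181.24565 rpm ≈ 181.2 rpm (4 s.f.). Final answer: 181.2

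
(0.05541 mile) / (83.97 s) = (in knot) 1 mile = 1609.344 m, so 0.05541 mile = 0.05541 * 1609.344 = 89.173751 m. 83.97 s is already in s. Combine: 89.173751 m / 83.97 s = 1.0619715 m/s. 1 knot = 0.51444444 m/s, so 1.0619715 m/s = 1.0619715 / 0.51444444 = 2.0643075 knot ≈ 2.064 knot (4 s.f.). Final answer: 2.064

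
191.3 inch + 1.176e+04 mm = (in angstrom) 1.662e+11. Check: 1 inch = 0.0254 m, so 191.3 inch = 191.3 * 0.0254 = 4.85902 m. 1 mm = 0.001 m, so 1.176e+04 mm = 1.176e+04 * 0.001 = 11.76 m. Sum: 4.85902 + 11.76 = 16.61902 m. 1 angstrom = 1e-10 m, so 16.61902 m = 16.61902 / 1e-10 = 1.661902e+11 angstrom ≈ 1.662e+11 angstrom (4 s.f.).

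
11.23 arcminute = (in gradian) 1 arcminute = 0.00029088821 rad, so 11.23 arcminute = 11.23 * 0.00029088821 = 0.0032666746 rad. 1 gradian = 0.015707963 rad, so 0.0032666746 rad = 0.0032666746 / 0.015707963 = 0.20796296 gradian ≈ 0.208 gradian (4 s.f.). Final answer: 0.208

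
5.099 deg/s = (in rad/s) 0.08899. Check: 1 deg/s = 0.017453293 rad/s, so 5.099 deg/s = 5.099 * 0.017453293 = 0.088994339 rad/s. Result: 0.088994339 rad/s ≈ 0.08899 rad/s (4 s.f.).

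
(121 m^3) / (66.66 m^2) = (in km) 121 m^3 is already in m^3. 66.66 m^2 is already in m^2. Combine: 121 m^3 / 66.66 m^2 = 1.8151815 m. 1 km = 1000 m, so 1.8151815 m = 1.8151815 / 1000 = 0.0018151815 km ≈ 0.001815 km (4 s.f.). Final answer: 0.001815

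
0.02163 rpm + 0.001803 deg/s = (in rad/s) 1 rpm = 0.10471976 rad/s, so 0.02163 rpm = 0.02163 * 0.10471976 = 0.0022650883 rad/s. 1 deg/s = 0.017453293 rad/s, so 0.001803 deg/s = 0.001803 * 0.017453293 = 3.1468286e-05 rad/s. Sum: 0.0022650883 + 3.1468286e-05 = 0.0022965566 rad/s. Result: 0.0022965566 rad/s ≈ 0.002297 rad/s (4 s.f.). Final answer: 0.002297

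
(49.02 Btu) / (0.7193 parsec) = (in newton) 1 Btu = 1055.0559 J, so 49.02 Btu = 49.02 * 1055.0559 = 51718.838 J. 1 parsec = 3.0856776e+16 m, so 0.7193 parsec = 0.7193 * 3.0856776e+16 = 2.2195279e+16 m. Combine: 51718.838 J / 2.2195279e+16 m = 2.3301729e-12 N. 2.3301729e-12 N = 2.3301729e-12 newton ≈ 2.33e-12 newton (4 s.f.). Final answer: 2.33e-12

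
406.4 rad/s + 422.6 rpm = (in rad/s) 406.4 rad/s is already in rad/s. 1 rpm = 0.10471976 rad/s, so 422.6 rpm = 422.6 * 0.10471976 = 44.254569 rad/s. Sum: 406.4 + 44.254569 = 450.65457 rad/s. Result: 450.65457 rad/s ≈ 450.7 rad/s (4 s.f.). Final answer: 450.7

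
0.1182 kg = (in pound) 0.2606. Check: 1 pound = 0.45359237 kg, so 0.1182 kg = 0.1182 / 0.45359237 = 0.26058639 pound ≈ 0.2606 pound (4 s.f.).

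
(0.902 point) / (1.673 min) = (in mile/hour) 7.091e-06. Check: 1 point = 0.00035277778 m, so 0.902 point = 0.902 * 0.00035277778 = 0.00031820556 m. 1 min = 60 s, so 1.673 min = 1.673 * 60 = 100.38 s. Combine: 0.00031820556 m / 100.38 s = 3.1700095e-06 m/s. 1 mile/hour = 0.44704 m/s, so 3.1700095e-06 m/s = 3.1700095e-06 / 0.44704 = 7.0911093e-06 mile/hour ≈ 7.091e-06 mile/hour (4 s.f.).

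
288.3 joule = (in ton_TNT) 6.891e-08. Check: 288.3 joule = 288.3 J. 1 ton_TNT = 4.184e+09 J, so 288.3 J = 288.3 / 4.184e+09 = 6.8905354e-08 ton_TNT ≈ 6.891e-08 ton_TNT (4 s.f.).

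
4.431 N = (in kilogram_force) 0.4518. Check: 1 kilogram_force = 9.80665 N, so 4.431 N = 4.431 / 9.80665 = 0.45183625 kilogram_force ≈ 0.4518 kilogram_force (4 s.f.).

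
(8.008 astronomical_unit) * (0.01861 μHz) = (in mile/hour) 4.987e+04. Check: 1 astronomical_unit = 1.4959787e+11 m, so 8.008 astronomical_unit = 8.008 * 1.4959787e+11 = 1.1979797e+12 m. 1 μHz = 1e-06 Hz, so 0.01861 μHz = 0.01861 * 1e-06 = 1.861e-08 Hz. Combine: 1.1979797e+12 m * 1.861e-08 Hz = 22294.403 m/s. 1 mile/hour = 0.44704 m/s, so 22294.403 m/s = 22294.403 / 0.44704 = 49871.159 mile/hour ≈ 4.987e+04 mile/hour (4 s.f.).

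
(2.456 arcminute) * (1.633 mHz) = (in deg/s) 1 arcminute = 0.00029088821 rad, so 2.456 arcminute = 2.456 * 0.00029088821 = 0.00071442144 rad. 1 mHz = 0.001 Hz, so 1.633 mHz = 1.633 * 0.001 = 0.001633 Hz. Combine: 0.00071442144 rad * 0.001633 Hz = 1.1666502e-06 rad/s. 1 deg/s = 0.017453293 rad/s, so 1.1666502e-06 rad/s = 1.1666502e-06 / 0.017453293 = 6.6844133e-05 deg/s ≈ 6.684e-05 deg/s (4 s.f.). Final answer: 6.684e-05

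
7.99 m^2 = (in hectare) 0.000799. Check: 1 hectare = 10000 m^2, so 7.99 m^2 = 7.99 / 10000 = 0.000799 hectare.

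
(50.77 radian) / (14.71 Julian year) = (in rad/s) 50.77 radian = 50.77 rad. 1 Julian year = 31557600 s, so 14.71 Julian year = 14.71 * 31557600 = 4.642123e+08 s. Combine: 50.77 rad / 4.642123e+08 s = 1.0936806e-07 rad/s. Result: 1.0936806e-07 rad/s ≈ 1.094e-07 rad/s (4 s.f.). Final answer: 1.094e-07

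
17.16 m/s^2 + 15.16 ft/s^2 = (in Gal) 2178. Check: 17.16 m/s^2 is already in m/s^2. 1 ft/s^2 = 0.3048 m/s^2, so 15.16 ft/s^2 = 15.16 * 0.3048 = 4.620768 m/s^2. Sum: 17.16 + 4.620768 = 21.780768 m/s^2. 1 Gal = 0.01 m/s^2, so 21.780768 m/s^2 = 21.780768 / 0.01 = 2178.0768 Gal ≈ 2178 Gal (4 s.f.).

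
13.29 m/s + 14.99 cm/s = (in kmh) 13.29 m/s is already in m/s. 1 cm/s = 0.01 m/s, so 14.99 cm/s = 14.99 * 0.01 = 0.1499 m/s. Sum: 13.29 + 0.1499 = 13.4399 m/s. 1 kmh = 0.27777778 m/s, so 13.4399 m/s = 13.4399 / 0.27777778 = 48.38364 kmh ≈ 48.38 kmh (4 s.f.). Final answer: 48.38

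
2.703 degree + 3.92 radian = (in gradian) 252.6. Check: 1 degree = 0.017453293 rad, so 2.703 degree = 2.703 * 0.017453293 = 0.04717625 rad. 3.92 radian = 3.92 rad. Sum: 0.04717625 + 3.92 = 3.9671762 rad. 1 gradian = 0.015707963 rad, so 3.9671762 rad = 3.9671762 / 0.015707963 = 252.55828 gradian ≈ 252.6 gradian (4 s.f.).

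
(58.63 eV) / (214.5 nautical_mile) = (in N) 2.365e-23. Check: 1 eV = 1.6021766e-19 J, so 58.63 eV = 58.63 * 1.6021766e-19 = 9.3935616e-18 J. 1 nautical_mile = 1852 m, so 214.5 nautical_mile = 214.5 * 1852 = 397254 m. Combine: 9.3935616e-18 J / 397254 m = 2.3646235e-23 N. Result: 2.3646235e-23 N ≈ 2.365e-23 N (4 s.f.).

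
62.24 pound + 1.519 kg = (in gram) 1 pound = 0.45359237 kg, so 62.24 pound = 62.24 * 0.45359237 = 28.231589 kg. 1.519 kg is already in kg. Sum: 28.231589 + 1.519 = 29.750589 kg. 1 gram = 0.001 kg, so 29.750589 kg = 29.750589 / 0.001 = 29750.589 gram ≈ 2.975e+04 gram (4 s.f.). Final answer: 2.975e+04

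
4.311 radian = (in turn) 0.6861. Check: 4.311 radian = 4.311 rad. 1 turn = 6.2831853 rad, so 4.311 rad = 4.311 / 6.2831853 = 0.68611696 turn ≈ 0.6861 turn (4 s.f.).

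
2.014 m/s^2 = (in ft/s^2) 1 ft/s^2 = 0.3048 m/s^2, so 2.014 m/s^2 = 2.014 / 0.3048 = 6.6076115 ft/s^2 ≈ 6.608 ft/s^2 (4 s.f.). Final answer: 6.608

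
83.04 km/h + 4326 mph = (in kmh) 7045. Check: 1 km/h = 0.27777778 m/s, so 83.04 km/h = 83.04 * 0.27777778 = 23.066667 m/s. 1 mph = 0.44704 m/s, so 4326 mph = 4326 * 0.44704 = 1933.895 m/s. Sum: 23.066667 + 1933.895 = 1956.9617 m/s. 1 kmh = 0.27777778 m/s, so 1956.9617 m/s = 1956.9617 / 0.27777778 = 7045.0621 kmh ≈ 7045 kmh (4 s.f.).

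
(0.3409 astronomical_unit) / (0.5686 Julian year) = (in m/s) 1 astronomical_unit = 1.4959787e+11 m, so 0.3409 astronomical_unit = 0.3409 * 1.4959787e+11 = 5.0997914e+10 m. 1 Julian year = 31557600 s, so 0.5686 Julian year = 0.5686 * 31557600 = 17943651 s. Combine: 5.0997914e+10 m / 17943651 s = 2842.1146 m/s. Result: 2842.1146 m/s ≈ 2842 m/s (4 s.f.). Final answer: 2842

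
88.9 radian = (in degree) 5094. Check: 88.9 radian = 88.9 rad. 1 degree = 0.017453293 rad, so 88.9 rad = 88.9 / 0.017453293 = 5093.5948 degree ≈ 5094 degree (4 s.f.).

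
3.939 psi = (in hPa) 1 psi = 6894.7573 Pa, so 3.939 psi = 3.939 * 6894.7573 = 27158.449 Pa. 1 hPa = 100 Pa, so 27158.449 Pa = 27158.449 / 100 = 271.58449 hPa ≈ 271.6 hPa (4 s.f.). Final answer: 271.6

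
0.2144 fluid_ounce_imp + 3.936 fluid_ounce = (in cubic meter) 1 fluid_ounce_imp = 2.8413063e-05 m^3, so 0.2144 fluid_ounce_imp = 0.2144 * 2.8413063e-05 = 6.0917606e-06 m^3. 1 fluid_ounce = 2.957353e-05 m^3, so 3.936 fluid_ounce = 3.936 * 2.957353e-05 = 0.00011640141 m^3. Sum: 6.0917606e-06 + 0.00011640141 = 0.00012249317 m^3. 0.00012249317 m^3 = 0.00012249317 cubic meter ≈ 0.0001225 cubic meter (4 s.f.). Final answer: 0.0001225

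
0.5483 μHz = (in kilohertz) 1 μHz = 1e-06 Hz, so 0.5483 μHz = 0.5483 * 1e-06 = 5.483e-07 Hz. 1 kilohertz = 1000 Hz, so 5.483e-07 Hz = 5.483e-07 / 1000 = 5.483e-10 kilohertz. Final answer: 5.483e-10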